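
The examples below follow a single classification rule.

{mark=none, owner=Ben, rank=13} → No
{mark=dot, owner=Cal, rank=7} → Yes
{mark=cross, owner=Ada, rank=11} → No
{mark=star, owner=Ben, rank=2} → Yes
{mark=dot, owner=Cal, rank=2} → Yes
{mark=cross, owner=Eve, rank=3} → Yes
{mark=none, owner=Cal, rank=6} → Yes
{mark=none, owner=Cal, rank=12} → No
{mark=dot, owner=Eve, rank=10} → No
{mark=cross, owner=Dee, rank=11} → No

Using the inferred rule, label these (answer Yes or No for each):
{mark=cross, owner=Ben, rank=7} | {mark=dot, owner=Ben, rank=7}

Yes, Yes

The distinguishing property — rank ≤ 7 — holds for all the 'Yes' cases and none of the 'No' cases.
{mark=cross, owner=Ben, rank=7}: Yes (rank = 7).
{mark=dot, owner=Ben, rank=7}: Yes (rank = 7).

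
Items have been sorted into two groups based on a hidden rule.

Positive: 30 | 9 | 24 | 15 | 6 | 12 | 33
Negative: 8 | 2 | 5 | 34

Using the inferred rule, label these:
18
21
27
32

Positive, Positive, Positive, Negative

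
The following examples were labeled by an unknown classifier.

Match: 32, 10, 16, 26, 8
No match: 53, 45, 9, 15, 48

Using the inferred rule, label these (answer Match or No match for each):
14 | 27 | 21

Match, No match, No match

A rule that fits every label: even AND at most 32 — true of each 'Match' example, false of each 'No match' one.
14 → 14 is even, 14 ≤ 32 → Match.
27 → 27 is odd, 27 ≤ 32 → No match.
21 → 21 is odd, 21 ≤ 32 → No match.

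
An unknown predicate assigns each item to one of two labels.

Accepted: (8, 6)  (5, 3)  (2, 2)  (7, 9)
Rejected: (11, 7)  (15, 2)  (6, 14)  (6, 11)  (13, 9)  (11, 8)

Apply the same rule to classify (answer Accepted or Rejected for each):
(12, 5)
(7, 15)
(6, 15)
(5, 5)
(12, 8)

Every 'Accepted' example satisfies: sum ≤ 16. None of the 'Rejected' examples do.

Rejected, Rejected, Rejected, Accepted, Rejected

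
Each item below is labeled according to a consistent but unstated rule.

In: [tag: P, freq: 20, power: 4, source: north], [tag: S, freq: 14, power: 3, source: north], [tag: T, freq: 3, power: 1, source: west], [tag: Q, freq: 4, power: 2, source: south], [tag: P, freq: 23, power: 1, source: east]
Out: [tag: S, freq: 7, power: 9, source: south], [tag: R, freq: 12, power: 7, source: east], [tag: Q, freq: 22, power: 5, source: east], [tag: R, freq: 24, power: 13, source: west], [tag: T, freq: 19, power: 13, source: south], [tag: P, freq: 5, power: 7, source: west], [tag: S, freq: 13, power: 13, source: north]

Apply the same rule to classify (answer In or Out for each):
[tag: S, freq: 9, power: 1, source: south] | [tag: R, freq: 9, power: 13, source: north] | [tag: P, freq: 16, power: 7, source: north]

In, Out, Out

Every 'In' example satisfies: power ≤ 4. None of the 'Out' examples do.
In: [tag: S, freq: 9, power: 1, source: south], since power = 1. Out: [tag: R, freq: 9, power: 13, source: north], since power = 13. Out: [tag: P, freq: 16, power: 7, source: north], since power = 7.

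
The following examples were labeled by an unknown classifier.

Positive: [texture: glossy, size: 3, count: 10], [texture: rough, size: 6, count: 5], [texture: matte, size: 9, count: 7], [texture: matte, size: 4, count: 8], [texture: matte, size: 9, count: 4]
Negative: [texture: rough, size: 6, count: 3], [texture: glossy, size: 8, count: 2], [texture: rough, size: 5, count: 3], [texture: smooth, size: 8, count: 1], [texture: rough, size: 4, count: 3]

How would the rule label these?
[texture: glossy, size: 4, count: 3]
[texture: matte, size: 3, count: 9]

A rule that fits every label: count ≥ 4 — true of each 'Positive' example, false of each 'Negative' one.
Negative: [texture: glossy, size: 4, count: 3], since count = 3. Positive: [texture: matte, size: 3, count: 9], since count = 9.

Negative, Positive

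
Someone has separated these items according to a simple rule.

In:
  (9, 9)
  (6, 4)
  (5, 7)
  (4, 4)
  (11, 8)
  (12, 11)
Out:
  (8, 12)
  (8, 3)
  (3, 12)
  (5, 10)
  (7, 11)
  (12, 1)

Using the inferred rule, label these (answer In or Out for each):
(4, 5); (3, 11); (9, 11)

Every 'In' example satisfies: |first − second| ≤ 3. None of the 'Out' examples do.
(4, 5): In (|4−5| = 1).
(3, 11): Out (|3−11| = 8).
(9, 11): In (|9−11| = 2).

In, Out, In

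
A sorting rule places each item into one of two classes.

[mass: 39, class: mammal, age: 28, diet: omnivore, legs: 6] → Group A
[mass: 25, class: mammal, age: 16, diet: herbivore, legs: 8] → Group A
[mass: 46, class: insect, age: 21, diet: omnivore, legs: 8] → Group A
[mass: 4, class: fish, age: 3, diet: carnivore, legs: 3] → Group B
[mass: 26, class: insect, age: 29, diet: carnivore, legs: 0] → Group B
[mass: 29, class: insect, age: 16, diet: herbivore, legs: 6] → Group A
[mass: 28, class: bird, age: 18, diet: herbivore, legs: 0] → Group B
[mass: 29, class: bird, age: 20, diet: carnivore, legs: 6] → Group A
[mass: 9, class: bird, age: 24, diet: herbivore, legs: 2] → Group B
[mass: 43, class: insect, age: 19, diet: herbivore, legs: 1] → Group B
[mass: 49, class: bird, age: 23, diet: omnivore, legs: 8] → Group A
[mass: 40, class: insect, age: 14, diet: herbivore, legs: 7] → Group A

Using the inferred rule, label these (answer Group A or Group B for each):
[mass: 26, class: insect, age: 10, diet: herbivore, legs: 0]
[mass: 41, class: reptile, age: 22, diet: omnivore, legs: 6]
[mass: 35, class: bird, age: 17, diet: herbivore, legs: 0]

The rule appears to be: legs ≥ 6.

Group B, Group A, Group B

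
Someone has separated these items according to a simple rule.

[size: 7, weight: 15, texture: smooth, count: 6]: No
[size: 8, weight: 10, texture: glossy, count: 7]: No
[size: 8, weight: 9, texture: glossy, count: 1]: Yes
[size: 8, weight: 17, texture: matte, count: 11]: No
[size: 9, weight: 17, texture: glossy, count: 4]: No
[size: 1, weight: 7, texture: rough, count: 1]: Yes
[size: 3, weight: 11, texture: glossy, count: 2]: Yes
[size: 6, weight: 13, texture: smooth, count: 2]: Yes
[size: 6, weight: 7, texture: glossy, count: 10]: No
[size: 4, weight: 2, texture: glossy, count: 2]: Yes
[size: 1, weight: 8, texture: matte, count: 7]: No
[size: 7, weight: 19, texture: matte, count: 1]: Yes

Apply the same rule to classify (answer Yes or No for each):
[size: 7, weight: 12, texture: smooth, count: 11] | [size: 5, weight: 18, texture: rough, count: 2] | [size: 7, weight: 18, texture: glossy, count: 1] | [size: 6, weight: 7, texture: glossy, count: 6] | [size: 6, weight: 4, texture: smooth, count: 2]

The common property of the 'Yes' items is: count ≤ 2. No 'No' item has it.
[size: 7, weight: 12, texture: smooth, count: 11] — count = 11, hence No. [size: 5, weight: 18, texture: rough, count: 2] — count = 2, hence Yes. [size: 7, weight: 18, texture: glossy, count: 1] — count = 1, hence Yes. [size: 6, weight: 7, texture: glossy, count: 6] — count = 6, hence No. [size: 6, weight: 4, texture: smooth, count: 2] — count = 2, hence Yes.

No, Yes, Yes, No, Yes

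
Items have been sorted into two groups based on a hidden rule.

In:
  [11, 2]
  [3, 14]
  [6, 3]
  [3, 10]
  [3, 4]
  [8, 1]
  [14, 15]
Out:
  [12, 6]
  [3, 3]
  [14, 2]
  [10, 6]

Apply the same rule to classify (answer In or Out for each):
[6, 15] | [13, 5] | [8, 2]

Comparing the two groups points to one rule — sum is odd.
[6, 15]: 6+15 = 21, satisfies this → In. [13, 5]: 13+5 = 18, fails this test → Out. [8, 2]: 8+2 = 10, fails this test → Out.

In, Out, Out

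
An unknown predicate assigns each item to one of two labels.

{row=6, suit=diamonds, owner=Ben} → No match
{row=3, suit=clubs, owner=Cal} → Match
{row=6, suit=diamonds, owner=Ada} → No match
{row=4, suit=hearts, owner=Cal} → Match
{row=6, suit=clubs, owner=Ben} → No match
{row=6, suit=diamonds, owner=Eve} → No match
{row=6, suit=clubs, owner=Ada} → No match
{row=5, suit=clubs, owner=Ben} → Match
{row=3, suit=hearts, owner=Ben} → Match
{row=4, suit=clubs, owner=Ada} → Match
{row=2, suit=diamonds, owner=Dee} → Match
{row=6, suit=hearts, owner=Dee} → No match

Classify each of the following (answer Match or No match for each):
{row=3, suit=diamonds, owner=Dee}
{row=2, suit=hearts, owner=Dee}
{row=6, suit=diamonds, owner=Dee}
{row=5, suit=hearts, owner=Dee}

Match, Match, No match, Match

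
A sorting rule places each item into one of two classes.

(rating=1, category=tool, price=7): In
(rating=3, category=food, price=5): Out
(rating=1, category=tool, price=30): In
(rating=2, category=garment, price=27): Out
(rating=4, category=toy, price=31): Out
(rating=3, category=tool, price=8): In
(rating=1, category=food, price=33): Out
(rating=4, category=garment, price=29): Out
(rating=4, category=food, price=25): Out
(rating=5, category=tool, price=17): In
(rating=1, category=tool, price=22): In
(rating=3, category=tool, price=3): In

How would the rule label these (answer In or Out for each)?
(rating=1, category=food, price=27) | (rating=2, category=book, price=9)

Out, Out

All 'In' examples share one property — category is tool — and every 'Out' example lacks it.
(rating=1, category=food, price=27): category is food — lacks this property, so Out.
(rating=2, category=book, price=9): category is book — lacks this property, so Out.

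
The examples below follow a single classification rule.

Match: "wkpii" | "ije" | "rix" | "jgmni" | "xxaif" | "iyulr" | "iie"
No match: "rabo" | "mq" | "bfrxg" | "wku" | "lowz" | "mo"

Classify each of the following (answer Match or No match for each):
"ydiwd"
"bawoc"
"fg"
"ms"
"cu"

Match, No match, No match, No match, No match

The rule appears to be: contains 'i'.
"ydiwd" → has 'i' → Match. "bawoc" → no 'i' → No match. "fg" → no 'i' → No match. "ms" → no 'i' → No match. "cu" → no 'i' → No match.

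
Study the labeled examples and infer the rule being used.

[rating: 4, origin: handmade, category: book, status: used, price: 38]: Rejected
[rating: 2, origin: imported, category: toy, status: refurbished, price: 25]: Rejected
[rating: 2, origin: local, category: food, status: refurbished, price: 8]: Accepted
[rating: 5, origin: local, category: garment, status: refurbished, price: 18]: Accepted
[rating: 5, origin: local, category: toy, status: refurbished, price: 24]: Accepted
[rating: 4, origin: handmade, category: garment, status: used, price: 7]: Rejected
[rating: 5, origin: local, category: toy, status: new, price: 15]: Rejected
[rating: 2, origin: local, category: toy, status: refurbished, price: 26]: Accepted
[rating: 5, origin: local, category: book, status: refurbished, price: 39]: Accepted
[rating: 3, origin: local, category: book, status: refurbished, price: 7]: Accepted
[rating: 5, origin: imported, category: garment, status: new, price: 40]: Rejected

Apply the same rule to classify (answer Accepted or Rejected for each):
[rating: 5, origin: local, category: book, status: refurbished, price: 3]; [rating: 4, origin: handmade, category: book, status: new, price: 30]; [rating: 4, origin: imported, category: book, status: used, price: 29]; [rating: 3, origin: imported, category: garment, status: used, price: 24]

Accepted, Rejected, Rejected, Rejected

The rule appears to be: origin is local AND status is refurbished.
[rating: 5, origin: local, category: book, status: refurbished, price: 3]: Accepted (origin is local, status is refurbished). [rating: 4, origin: handmade, category: book, status: new, price: 30]: Rejected (origin is handmade, status is new). [rating: 4, origin: imported, category: book, status: used, price: 29]: Rejected (origin is imported, status is used). [rating: 3, origin: imported, category: garment, status: used, price: 24]: Rejected (origin is imported, status is used).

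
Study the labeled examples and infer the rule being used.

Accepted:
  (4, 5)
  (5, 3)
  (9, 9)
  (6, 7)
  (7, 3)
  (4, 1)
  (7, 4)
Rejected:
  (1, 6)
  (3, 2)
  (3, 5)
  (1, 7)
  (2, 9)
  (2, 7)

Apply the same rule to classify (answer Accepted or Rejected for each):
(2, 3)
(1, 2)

Rejected, Rejected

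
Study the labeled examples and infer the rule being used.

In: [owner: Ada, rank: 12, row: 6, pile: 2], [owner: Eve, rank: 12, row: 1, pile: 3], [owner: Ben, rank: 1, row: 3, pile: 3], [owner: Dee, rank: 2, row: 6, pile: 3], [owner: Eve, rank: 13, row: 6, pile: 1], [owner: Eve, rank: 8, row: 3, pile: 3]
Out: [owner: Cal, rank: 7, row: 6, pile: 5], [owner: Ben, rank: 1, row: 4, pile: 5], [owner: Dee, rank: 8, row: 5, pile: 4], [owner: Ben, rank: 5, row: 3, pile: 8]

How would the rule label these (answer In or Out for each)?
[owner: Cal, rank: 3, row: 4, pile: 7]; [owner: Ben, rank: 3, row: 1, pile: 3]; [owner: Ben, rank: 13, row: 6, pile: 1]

The rule appears to be: pile ≤ 3.

Out, In, In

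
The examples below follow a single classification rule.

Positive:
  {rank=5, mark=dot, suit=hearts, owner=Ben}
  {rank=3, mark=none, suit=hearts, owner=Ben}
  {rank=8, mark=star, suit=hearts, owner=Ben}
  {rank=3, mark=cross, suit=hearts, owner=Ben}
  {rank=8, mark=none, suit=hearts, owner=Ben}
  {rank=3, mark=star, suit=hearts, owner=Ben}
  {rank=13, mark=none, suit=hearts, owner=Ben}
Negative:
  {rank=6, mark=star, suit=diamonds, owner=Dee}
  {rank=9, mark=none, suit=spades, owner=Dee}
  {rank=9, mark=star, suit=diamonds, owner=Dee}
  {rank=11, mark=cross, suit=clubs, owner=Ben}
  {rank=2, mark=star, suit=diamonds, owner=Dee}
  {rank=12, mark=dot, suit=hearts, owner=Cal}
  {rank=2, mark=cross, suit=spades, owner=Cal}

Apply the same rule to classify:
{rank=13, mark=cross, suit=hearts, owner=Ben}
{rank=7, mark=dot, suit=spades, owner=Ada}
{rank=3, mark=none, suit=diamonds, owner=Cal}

Positive, Negative, Negative

The pattern is that an item is 'Positive' exactly when: owner is Ben AND suit is hearts.
{rank=13, mark=cross, suit=hearts, owner=Ben} — owner is Ben, suit is hearts, hence Positive. {rank=7, mark=dot, suit=spades, owner=Ada} — owner is Ada, suit is spades, hence Negative. {rank=3, mark=none, suit=diamonds, owner=Cal} — owner is Cal, suit is diamonds, hence Negative.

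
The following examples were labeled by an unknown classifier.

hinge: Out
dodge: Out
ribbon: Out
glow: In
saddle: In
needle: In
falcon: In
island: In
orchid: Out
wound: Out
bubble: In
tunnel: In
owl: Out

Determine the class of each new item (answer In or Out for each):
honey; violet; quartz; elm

All 'In' examples share one property — even length AND contains 'l' — and every 'Out' example lacks it.

Out, In, Out, Out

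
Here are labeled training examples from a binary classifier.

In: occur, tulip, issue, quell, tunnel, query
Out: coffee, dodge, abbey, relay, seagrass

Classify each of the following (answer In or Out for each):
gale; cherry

Out, Out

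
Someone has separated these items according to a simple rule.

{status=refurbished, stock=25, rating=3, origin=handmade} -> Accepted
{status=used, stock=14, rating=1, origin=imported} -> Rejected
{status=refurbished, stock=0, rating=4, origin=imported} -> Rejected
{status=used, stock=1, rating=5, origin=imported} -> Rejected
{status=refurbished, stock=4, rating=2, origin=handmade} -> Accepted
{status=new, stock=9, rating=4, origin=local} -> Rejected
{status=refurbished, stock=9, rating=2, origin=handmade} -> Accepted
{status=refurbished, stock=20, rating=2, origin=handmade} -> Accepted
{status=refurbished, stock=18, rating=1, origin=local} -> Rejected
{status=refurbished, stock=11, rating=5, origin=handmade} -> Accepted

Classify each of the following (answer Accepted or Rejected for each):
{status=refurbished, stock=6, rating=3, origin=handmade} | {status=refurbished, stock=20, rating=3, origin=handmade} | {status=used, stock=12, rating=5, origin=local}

Accepted, Accepted, Rejected

Looking at the examples, the only property every 'Accepted' case has and every 'Rejected' case lacks is: origin is handmade.
{status=refurbished, stock=6, rating=3, origin=handmade} — origin is handmade, hence Accepted.
{status=refurbished, stock=20, rating=3, origin=handmade} — origin is handmade, hence Accepted.
{status=used, stock=12, rating=5, origin=local} — origin is local, hence Rejected.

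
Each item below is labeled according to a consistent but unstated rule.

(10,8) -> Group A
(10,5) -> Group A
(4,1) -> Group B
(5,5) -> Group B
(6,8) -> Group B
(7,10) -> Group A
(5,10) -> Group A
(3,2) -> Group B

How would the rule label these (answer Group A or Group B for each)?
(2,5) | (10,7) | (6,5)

Group B, Group A, Group B

All 'Group A' examples share one property — sum ≥ 15 — and every 'Group B' example lacks it.
(2,5): Group B (2+5 = 7). (10,7): Group A (10+7 = 17). (6,5): Group B (6+5 = 11).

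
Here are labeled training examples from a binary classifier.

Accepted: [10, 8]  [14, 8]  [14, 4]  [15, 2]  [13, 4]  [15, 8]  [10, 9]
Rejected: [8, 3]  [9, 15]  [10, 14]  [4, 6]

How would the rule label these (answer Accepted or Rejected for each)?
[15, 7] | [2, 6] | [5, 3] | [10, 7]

Rule: first > second AND sum ≥ 17. This holds for each 'Accepted' example and fails for each 'Rejected' one.
[15, 7]: 15 > 7, 15+7 = 22 — fits, so Accepted. [2, 6]: 2 < 6, 2+6 = 8 — does not fit, so Rejected. [5, 3]: 5 > 3, 5+3 = 8 — does not fit, so Rejected. [10, 7]: 10 > 7, 10+7 = 17 — fits, so Accepted.

Accepted, Rejected, Rejected, Accepted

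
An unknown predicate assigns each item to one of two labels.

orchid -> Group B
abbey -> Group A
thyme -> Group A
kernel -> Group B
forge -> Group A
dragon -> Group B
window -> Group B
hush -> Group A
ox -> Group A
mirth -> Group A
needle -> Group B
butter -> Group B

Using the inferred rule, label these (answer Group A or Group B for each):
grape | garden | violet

Group A, Group B, Group B

The common property of the 'Group A' items is: length ≤ 5. No 'Group B' item has it.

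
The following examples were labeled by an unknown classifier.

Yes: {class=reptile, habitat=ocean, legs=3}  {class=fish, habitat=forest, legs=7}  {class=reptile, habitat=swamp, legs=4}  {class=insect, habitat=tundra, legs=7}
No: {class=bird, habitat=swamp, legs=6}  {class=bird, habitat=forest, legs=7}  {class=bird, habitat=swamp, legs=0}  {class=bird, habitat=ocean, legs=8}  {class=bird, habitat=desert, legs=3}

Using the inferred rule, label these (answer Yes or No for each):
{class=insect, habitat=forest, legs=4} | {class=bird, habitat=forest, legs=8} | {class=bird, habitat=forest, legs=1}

The simplest hypothesis consistent with all the labels is: class is not bird.
Yes: {class=insect, habitat=forest, legs=4}, since class is insect.
No: {class=bird, habitat=forest, legs=8}, since class is bird.
No: {class=bird, habitat=forest, legs=1}, since class is bird.

Yes, No, No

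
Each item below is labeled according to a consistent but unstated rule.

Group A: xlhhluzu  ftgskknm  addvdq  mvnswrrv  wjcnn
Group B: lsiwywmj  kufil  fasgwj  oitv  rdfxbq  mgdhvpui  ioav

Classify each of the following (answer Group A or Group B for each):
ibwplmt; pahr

Group B, Group B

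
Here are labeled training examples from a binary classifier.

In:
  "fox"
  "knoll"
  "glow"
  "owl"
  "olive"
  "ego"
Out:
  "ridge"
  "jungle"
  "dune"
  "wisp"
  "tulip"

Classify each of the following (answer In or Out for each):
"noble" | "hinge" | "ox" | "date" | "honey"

In, Out, In, Out, In

The rule appears to be: contains 'o'.
"noble" → has 'o' → In. "hinge" → no 'o' → Out. "ox" → has 'o' → In. "date" → no 'o' → Out. "honey" → has 'o' → In.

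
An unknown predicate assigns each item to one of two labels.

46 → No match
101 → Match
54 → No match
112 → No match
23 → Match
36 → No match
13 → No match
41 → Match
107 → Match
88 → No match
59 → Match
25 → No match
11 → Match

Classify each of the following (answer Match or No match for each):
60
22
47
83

No match, No match, Match, Match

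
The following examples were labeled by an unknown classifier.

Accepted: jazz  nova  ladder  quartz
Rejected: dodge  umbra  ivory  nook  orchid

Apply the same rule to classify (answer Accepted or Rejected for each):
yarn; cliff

One predicate separates the groups cleanly: even length AND contains 'a'.

Accepted, Rejected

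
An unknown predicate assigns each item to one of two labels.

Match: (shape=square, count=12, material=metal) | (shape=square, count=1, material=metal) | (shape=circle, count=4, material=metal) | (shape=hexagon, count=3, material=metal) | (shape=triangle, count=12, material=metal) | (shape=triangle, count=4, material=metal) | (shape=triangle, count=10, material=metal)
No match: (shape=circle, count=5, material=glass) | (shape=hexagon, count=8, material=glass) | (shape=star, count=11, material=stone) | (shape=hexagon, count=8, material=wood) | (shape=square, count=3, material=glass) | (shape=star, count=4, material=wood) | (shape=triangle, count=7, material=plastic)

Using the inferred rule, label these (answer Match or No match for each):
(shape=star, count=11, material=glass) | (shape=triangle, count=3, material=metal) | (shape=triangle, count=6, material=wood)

No match, Match, No match

Checking candidate rules against both groups, what survives is: material is metal.
No match: (shape=star, count=11, material=glass), since material is glass.
Match: (shape=triangle, count=3, material=metal), since material is metal.
No match: (shape=triangle, count=6, material=wood), since material is wood.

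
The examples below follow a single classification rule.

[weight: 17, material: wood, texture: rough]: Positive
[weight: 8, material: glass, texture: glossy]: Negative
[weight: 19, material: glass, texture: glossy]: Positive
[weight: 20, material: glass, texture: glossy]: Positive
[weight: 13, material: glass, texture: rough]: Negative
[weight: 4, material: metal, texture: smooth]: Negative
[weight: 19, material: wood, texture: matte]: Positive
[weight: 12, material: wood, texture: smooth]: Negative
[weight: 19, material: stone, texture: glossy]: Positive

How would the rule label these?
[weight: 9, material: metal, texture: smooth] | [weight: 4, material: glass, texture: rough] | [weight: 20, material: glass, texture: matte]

Every 'Positive' example satisfies: weight ≥ 17. None of the 'Negative' examples do.
[weight: 9, material: metal, texture: smooth] → weight = 9 → Negative.
[weight: 4, material: glass, texture: rough] → weight = 4 → Negative.
[weight: 20, material: glass, texture: matte] → weight = 20 → Positive.

Negative, Negative, Positive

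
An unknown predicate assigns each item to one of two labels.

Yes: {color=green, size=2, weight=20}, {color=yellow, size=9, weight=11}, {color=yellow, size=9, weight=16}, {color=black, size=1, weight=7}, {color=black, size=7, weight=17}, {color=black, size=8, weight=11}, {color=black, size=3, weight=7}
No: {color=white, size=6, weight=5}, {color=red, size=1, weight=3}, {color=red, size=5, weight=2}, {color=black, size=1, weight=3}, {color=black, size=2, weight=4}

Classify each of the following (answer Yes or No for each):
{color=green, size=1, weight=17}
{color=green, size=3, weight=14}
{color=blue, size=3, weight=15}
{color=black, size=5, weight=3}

Yes, Yes, Yes, No

The common property of the 'Yes' items is: weight ≥ 7. No 'No' item has it.
{color=green, size=1, weight=17} → weight = 17 → Yes. {color=green, size=3, weight=14} → weight = 14 → Yes. {color=blue, size=3, weight=15} → weight = 15 → Yes. {color=black, size=5, weight=3} → weight = 3 → No.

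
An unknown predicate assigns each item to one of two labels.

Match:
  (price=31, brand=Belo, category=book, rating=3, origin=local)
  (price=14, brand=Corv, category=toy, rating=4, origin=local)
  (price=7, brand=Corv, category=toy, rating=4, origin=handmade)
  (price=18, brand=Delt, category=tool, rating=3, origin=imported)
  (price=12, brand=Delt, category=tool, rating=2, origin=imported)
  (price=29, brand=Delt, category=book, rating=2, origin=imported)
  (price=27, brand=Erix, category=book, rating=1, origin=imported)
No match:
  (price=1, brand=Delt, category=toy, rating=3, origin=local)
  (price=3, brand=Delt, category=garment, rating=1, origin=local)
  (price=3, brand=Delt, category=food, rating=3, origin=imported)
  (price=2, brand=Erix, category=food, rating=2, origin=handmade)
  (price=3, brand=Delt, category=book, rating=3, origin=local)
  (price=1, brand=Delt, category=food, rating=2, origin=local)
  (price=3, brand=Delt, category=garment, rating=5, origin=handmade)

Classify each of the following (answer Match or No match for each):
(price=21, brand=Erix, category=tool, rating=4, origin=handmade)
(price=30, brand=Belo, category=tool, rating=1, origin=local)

Match, Match

The rule appears to be: price ≥ 7.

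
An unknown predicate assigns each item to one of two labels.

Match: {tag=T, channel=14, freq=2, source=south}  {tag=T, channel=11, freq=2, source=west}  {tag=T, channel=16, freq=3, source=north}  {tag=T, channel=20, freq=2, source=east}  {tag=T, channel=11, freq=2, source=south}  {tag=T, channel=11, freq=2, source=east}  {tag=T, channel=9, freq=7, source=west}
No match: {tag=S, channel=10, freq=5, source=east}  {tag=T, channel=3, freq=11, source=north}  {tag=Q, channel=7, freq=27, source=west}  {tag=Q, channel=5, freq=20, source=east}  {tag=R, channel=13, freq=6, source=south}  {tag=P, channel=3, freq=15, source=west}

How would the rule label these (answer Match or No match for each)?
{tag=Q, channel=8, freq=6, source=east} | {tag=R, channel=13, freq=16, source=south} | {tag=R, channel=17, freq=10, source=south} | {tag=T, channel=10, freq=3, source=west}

'Match' ⟺ tag is T AND freq ≤ 7.
{tag=Q, channel=8, freq=6, source=east} → tag is Q, freq = 6 → No match. {tag=R, channel=13, freq=16, source=south} → tag is R, freq = 16 → No match. {tag=R, channel=17, freq=10, source=south} → tag is R, freq = 10 → No match. {tag=T, channel=10, freq=3, source=west} → tag is T, freq = 3 → Match.

No match, No match, No match, Match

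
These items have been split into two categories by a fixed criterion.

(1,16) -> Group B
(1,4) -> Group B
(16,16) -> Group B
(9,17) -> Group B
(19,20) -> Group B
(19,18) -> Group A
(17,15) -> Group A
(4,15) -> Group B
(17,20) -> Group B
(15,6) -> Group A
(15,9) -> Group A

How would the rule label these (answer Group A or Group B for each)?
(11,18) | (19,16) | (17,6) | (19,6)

Group B, Group A, Group A, Group A

The rule appears to be: first > second.
(11,18): 11 < 18 — doesn't match, so Group B.
(19,16): 19 > 16 — fits, so Group A.
(17,6): 17 > 6 — fits, so Group A.
(19,6): 19 > 6 — fits, so Group A.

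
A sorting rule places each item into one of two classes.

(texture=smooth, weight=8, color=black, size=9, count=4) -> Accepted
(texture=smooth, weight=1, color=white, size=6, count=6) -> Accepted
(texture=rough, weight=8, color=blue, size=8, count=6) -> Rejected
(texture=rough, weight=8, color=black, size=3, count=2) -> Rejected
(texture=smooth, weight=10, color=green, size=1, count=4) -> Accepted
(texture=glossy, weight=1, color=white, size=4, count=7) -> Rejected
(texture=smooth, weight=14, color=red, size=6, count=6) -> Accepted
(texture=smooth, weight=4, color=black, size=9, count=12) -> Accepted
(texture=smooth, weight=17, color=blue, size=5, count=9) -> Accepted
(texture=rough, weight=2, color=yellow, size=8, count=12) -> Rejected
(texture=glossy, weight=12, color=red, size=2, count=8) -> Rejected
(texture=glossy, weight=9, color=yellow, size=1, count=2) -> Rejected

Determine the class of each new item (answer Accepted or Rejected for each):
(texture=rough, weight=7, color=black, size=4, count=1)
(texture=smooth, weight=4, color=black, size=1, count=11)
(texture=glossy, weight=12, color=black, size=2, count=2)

Rejected, Accepted, Rejected

One predicate separates the groups cleanly: texture is smooth.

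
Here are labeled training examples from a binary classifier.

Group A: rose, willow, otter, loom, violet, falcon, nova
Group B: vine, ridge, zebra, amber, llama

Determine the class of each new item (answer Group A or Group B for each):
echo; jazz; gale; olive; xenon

Group A, Group B, Group B, Group A, Group A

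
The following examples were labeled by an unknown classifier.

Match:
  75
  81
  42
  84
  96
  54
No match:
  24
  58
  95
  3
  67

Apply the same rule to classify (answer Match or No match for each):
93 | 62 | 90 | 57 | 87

Match, No match, Match, Match, Match

The rule appears to be: multiple of 3 AND at least 42.
93 — 93 = 3·31, 93 ≥ 42, hence Match. 62 — 62 = 3·20 + 2, 62 ≥ 42, hence No match. 90 — 90 = 3·30, 90 ≥ 42, hence Match. 57 — 57 = 3·19, 57 ≥ 42, hence Match. 87 — 87 = 3·29, 87 ≥ 42, hence Match.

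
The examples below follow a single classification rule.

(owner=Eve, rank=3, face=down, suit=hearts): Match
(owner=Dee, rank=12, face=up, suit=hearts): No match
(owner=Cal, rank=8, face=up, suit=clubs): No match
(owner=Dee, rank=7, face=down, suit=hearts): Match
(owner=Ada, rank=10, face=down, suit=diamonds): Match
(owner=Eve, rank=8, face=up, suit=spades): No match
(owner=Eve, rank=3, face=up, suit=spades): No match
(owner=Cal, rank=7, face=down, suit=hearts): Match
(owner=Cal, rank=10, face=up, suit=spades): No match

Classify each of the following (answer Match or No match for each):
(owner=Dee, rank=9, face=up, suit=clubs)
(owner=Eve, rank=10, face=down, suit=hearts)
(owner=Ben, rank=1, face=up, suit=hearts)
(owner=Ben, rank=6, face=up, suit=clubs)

Checking candidate rules against both groups, what survives is: face is down.
(owner=Dee, rank=9, face=up, suit=clubs) — face is up, hence No match.
(owner=Eve, rank=10, face=down, suit=hearts) — face is down, hence Match.
(owner=Ben, rank=1, face=up, suit=hearts) — face is up, hence No match.
(owner=Ben, rank=6, face=up, suit=clubs) — face is up, hence No match.

No match, Match, No match, No match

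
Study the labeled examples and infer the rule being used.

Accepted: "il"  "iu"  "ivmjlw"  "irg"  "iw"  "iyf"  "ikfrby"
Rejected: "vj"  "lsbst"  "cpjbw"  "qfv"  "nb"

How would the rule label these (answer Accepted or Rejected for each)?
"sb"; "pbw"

Rejected, Rejected

The pattern is that an item is 'Accepted' exactly when: contains 'i'.
Rejected: "sb", since no 'i'.
Rejected: "pbw", since no 'i'.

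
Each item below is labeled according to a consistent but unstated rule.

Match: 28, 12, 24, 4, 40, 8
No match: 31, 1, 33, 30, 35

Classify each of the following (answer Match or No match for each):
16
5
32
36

Match, No match, Match, Match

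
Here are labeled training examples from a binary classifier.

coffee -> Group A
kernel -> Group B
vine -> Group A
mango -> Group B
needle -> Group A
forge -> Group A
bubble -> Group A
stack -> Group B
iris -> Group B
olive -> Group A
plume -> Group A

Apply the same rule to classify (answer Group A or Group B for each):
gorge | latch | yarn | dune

The classifier is using: ends with 'e'.
Group A: gorge, since ends with 'e'. Group B: latch, since ends with 'h'. Group B: yarn, since ends with 'n'. Group A: dune, since ends with 'e'.

Group A, Group B, Group B, Group A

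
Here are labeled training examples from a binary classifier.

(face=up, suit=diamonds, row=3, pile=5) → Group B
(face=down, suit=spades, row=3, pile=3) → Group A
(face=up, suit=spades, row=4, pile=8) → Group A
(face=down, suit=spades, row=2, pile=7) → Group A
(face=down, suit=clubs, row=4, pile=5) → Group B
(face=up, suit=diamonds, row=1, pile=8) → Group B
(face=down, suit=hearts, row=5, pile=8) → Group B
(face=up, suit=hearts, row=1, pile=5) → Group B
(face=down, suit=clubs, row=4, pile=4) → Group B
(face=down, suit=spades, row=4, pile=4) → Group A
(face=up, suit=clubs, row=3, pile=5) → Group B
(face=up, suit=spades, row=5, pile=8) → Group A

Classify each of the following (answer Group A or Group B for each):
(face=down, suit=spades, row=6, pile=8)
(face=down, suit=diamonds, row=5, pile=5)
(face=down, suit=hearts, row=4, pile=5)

Group A, Group B, Group B

Every 'Group A' example satisfies: suit is spades. None of the 'Group B' examples do.
(face=down, suit=spades, row=6, pile=8) — suit is spades, hence Group A. (face=down, suit=diamonds, row=5, pile=5) — suit is diamonds, hence Group B. (face=down, suit=hearts, row=4, pile=5) — suit is hearts, hence Group B.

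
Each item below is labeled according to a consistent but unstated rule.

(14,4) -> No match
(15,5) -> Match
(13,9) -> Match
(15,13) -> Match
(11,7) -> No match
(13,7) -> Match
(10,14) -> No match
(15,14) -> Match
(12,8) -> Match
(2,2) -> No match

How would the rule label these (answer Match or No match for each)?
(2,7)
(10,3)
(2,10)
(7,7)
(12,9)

The pattern is that an item is 'Match' exactly when: first > second AND sum ≥ 20.
(2,7) — 2 < 7, 2+7 = 9, hence No match.
(10,3) — 10 > 3, 10+3 = 13, hence No match.
(2,10) — 2 < 10, 2+10 = 12, hence No match.
(7,7) — 7 = 7, 7+7 = 14, hence No match.
(12,9) — 12 > 9, 12+9 = 21, hence Match.

No match, No match, No match, No match, Match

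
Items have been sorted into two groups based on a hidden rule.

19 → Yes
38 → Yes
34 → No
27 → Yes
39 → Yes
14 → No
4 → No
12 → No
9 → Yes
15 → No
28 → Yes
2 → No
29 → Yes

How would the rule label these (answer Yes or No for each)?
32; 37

No, Yes

All 'Yes' examples share one property — digit sum ≥ 8 — and every 'No' example lacks it.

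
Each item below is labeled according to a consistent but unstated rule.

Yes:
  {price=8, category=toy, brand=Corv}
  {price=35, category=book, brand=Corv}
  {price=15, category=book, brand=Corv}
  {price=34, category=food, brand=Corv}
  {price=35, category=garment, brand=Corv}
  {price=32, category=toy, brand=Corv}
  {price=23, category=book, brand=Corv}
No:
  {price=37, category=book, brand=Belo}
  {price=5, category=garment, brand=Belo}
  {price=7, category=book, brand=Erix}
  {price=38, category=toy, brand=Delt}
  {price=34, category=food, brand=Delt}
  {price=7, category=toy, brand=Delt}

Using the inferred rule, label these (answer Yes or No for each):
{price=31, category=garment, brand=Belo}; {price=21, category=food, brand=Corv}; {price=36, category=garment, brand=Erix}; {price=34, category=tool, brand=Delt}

The simplest hypothesis consistent with all the labels is: brand is Corv.
{price=31, category=garment, brand=Belo}: No (brand is Belo).
{price=21, category=food, brand=Corv}: Yes (brand is Corv).
{price=36, category=garment, brand=Erix}: No (brand is Erix).
{price=34, category=tool, brand=Delt}: No (brand is Delt).

No, Yes, No, No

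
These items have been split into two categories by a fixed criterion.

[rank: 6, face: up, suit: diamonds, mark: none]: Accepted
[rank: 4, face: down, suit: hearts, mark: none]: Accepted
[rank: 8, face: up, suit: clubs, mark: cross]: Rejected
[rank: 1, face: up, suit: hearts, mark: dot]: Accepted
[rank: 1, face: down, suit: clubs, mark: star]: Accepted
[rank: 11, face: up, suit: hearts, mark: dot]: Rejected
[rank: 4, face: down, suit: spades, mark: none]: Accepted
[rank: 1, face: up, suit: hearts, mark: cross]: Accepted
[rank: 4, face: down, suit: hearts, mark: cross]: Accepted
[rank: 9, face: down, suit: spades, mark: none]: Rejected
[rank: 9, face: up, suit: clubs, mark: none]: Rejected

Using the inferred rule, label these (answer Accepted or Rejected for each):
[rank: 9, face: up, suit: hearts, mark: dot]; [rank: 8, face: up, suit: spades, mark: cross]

Rejected, Rejected

The distinguishing property — rank ≤ 6 — holds for all the 'Accepted' cases and none of the 'Rejected' cases.
[rank: 9, face: up, suit: hearts, mark: dot] — rank = 9, hence Rejected.
[rank: 8, face: up, suit: spades, mark: cross] — rank = 8, hence Rejected.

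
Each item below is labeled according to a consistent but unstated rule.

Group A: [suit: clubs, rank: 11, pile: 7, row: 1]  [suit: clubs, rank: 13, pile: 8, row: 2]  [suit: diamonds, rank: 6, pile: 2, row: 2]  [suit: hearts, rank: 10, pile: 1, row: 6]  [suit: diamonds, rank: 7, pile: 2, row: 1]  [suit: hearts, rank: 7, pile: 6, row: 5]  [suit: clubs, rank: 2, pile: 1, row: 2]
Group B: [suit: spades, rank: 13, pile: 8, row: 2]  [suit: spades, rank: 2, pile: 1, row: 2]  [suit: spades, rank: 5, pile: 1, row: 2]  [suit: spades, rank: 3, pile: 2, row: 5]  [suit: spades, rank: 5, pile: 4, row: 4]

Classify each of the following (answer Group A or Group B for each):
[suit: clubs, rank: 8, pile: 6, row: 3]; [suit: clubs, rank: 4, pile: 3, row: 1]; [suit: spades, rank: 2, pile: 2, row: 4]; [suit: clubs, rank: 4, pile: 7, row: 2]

Group A, Group A, Group B, Group A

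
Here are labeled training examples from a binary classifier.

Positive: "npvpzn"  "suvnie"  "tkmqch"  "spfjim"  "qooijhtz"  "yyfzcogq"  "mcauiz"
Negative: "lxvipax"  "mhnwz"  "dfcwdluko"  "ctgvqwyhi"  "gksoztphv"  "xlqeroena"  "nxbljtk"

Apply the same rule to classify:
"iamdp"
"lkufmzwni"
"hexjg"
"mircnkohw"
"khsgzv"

A rule that fits every label: even length — true of each 'Positive' example, false of each 'Negative' one.
Negative: "iamdp", since length 5.
Negative: "lkufmzwni", since length 9.
Negative: "hexjg", since length 5.
Negative: "mircnkohw", since length 9.
Positive: "khsgzv", since length 6.

Negative, Negative, Negative, Negative, Positive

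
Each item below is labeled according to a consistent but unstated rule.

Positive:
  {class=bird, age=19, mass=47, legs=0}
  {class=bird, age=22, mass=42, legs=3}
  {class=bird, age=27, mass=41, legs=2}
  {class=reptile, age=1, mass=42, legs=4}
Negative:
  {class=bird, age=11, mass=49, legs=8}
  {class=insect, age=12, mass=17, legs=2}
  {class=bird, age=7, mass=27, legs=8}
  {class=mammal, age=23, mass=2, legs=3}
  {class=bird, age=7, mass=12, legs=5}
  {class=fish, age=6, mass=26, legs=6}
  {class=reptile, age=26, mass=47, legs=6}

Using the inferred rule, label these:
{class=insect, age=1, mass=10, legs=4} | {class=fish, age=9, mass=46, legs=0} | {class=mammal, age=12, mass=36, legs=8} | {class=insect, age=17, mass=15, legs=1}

A rule that fits every label: mass ≥ 26 AND legs ≤ 4 — true of each 'Positive' example, false of each 'Negative' one.
{class=insect, age=1, mass=10, legs=4}: mass = 10, legs = 4 — lacks this property, so Negative. {class=fish, age=9, mass=46, legs=0}: mass = 46, legs = 0 — meets the rule, so Positive. {class=mammal, age=12, mass=36, legs=8}: mass = 36, legs = 8 — lacks this property, so Negative. {class=insect, age=17, mass=15, legs=1}: mass = 15, legs = 1 — lacks this property, so Negative.

Negative, Positive, Negative, Negative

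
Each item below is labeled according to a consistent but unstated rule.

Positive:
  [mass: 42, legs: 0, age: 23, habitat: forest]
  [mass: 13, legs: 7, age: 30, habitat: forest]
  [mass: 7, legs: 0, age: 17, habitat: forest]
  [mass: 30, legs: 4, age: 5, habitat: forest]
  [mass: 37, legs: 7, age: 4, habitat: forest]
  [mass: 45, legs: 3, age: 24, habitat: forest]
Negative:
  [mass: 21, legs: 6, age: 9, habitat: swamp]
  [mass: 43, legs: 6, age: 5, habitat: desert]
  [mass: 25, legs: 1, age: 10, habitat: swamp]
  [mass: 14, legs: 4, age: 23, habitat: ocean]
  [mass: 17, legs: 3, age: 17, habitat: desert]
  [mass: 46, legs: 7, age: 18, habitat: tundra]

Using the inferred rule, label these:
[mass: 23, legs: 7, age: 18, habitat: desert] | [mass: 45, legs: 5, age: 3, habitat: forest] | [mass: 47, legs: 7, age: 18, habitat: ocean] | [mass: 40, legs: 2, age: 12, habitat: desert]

Negative, Positive, Negative, Negative

The simplest hypothesis consistent with all the labels is: habitat is forest.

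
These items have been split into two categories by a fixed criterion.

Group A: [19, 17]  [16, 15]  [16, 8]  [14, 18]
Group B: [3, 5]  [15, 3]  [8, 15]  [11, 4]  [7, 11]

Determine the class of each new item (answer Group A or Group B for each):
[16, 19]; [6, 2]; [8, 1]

Group A, Group B, Group B

The pattern is that an item is 'Group A' exactly when: sum ≥ 24.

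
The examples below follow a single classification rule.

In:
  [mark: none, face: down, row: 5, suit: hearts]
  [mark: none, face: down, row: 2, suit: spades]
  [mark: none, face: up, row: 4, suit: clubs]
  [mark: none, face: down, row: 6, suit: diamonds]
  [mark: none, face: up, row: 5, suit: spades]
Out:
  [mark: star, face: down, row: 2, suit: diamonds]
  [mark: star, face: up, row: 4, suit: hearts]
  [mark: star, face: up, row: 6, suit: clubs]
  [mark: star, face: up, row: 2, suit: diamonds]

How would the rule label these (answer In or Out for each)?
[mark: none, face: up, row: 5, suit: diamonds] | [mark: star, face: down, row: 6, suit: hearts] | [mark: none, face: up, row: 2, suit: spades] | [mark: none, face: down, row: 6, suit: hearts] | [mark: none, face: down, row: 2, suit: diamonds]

The rule appears to be: mark is none.

In, Out, In, In, In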